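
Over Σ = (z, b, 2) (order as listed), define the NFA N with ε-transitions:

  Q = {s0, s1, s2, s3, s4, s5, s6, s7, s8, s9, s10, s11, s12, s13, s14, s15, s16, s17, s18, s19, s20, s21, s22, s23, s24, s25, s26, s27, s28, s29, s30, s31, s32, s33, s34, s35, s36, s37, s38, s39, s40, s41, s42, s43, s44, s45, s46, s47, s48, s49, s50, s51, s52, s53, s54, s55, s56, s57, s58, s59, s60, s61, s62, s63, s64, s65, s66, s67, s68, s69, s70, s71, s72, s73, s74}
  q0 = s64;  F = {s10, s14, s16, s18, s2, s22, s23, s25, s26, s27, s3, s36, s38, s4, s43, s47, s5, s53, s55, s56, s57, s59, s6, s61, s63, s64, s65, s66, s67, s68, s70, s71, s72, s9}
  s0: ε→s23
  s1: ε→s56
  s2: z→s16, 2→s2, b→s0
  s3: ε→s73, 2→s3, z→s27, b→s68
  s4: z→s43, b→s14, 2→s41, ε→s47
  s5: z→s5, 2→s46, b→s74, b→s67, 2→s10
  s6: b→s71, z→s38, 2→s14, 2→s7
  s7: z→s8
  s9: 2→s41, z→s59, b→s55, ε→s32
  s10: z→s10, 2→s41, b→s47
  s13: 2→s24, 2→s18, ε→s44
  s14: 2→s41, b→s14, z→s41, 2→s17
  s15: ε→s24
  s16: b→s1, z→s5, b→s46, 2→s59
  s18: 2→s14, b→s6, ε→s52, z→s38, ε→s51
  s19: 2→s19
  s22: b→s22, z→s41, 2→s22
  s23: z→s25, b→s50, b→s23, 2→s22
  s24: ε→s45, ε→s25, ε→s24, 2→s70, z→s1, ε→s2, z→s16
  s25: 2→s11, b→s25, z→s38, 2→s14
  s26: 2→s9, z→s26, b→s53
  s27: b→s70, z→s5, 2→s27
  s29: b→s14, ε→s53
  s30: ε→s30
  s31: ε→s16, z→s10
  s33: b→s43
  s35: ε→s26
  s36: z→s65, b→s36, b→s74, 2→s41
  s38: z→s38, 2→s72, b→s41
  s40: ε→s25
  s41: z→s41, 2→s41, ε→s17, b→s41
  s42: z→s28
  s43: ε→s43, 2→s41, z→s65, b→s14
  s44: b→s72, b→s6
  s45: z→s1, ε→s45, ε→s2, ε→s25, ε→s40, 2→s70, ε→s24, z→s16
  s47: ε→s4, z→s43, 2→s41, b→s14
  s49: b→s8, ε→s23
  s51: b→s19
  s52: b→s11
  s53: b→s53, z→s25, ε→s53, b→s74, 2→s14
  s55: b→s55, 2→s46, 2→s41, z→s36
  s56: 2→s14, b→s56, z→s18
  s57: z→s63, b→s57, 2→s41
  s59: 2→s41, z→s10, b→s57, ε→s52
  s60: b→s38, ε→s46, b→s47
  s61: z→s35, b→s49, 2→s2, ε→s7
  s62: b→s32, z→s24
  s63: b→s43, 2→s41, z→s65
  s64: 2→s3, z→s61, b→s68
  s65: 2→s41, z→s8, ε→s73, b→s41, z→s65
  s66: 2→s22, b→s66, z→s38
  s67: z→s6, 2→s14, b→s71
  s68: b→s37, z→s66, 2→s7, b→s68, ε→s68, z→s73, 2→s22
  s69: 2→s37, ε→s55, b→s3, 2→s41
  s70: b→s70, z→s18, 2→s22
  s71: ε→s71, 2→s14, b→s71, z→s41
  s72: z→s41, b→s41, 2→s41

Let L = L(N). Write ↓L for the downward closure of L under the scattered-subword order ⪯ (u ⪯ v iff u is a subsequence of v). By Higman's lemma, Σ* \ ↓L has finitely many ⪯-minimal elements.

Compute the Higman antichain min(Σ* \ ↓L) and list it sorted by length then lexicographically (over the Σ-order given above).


min(Σ*\↓L) = [b2z, zz22, bzzb, 2zzbbz].

|Q|=75, |F|=34, |δ|=180 (35 ε).
min D↑ (34 st, q0=0, F={15}): 0:z→1,b→2,2→3 1:z→4,b→5,2→6 2:z→7,b→2,2→8 3:z→9,b→2,2→3 4:z→4,b→10,2→11 5:z→12,b→5,2→8 6:z→13,b→5,2→6 7:z→14,b→7,2→8 8:z→15,b→8,2→8 9:z→16,b→17,2→9 10:z→12,b→10,2→18 11:z→19,b→20,2→15 12:z→14,b→12,2→18 13:z→16,b→21,2→19 14:z→14,b→15,2→22 15:z→15,b→15,2→15 16:z→16,b→23,2→24 17:z→25,b→17,2→8 18:z→15,b→18,2→15 19:z→24,b→26,2→15 20:z→27,b→20,2→15 21:z→25,b→21,2→18 22:z→15,b→15,2→15 23:z→28,b→29,2→18 24:z→24,b→30,2→15 25:z→14,b→28,2→18 26:z→31,b→26,2→15 27:z→32,b→27,2→15 28:z→14,b→29,2→18 29:z→15,b→29,2→18 30:z→33,b→18,2→15 31:z→32,b→33,2→15 32:z→32,b→15,2→15 33:z→32,b→18,2→15.
'b2z': |S_i|=[52, 39, 10, 3] end={s17,s41,s8} rej; 3/3 deletions ∈↓L.
'zz22': run [52, 48, 38, 24, 4] end={s17,s19,s41,s46} — reject; 4/4 deletions ∈↓L.
'bzzb': |S_i|=[52, 39, 23, 7, 2] end={s17,s41} ∉↓L; 4/4 del acc.
'2zzbbz': run [52, 46, 36, 25, 18, 4, 2] end={s17,s41} ∉↓L; 6/6 del acc.
4 obstructions.


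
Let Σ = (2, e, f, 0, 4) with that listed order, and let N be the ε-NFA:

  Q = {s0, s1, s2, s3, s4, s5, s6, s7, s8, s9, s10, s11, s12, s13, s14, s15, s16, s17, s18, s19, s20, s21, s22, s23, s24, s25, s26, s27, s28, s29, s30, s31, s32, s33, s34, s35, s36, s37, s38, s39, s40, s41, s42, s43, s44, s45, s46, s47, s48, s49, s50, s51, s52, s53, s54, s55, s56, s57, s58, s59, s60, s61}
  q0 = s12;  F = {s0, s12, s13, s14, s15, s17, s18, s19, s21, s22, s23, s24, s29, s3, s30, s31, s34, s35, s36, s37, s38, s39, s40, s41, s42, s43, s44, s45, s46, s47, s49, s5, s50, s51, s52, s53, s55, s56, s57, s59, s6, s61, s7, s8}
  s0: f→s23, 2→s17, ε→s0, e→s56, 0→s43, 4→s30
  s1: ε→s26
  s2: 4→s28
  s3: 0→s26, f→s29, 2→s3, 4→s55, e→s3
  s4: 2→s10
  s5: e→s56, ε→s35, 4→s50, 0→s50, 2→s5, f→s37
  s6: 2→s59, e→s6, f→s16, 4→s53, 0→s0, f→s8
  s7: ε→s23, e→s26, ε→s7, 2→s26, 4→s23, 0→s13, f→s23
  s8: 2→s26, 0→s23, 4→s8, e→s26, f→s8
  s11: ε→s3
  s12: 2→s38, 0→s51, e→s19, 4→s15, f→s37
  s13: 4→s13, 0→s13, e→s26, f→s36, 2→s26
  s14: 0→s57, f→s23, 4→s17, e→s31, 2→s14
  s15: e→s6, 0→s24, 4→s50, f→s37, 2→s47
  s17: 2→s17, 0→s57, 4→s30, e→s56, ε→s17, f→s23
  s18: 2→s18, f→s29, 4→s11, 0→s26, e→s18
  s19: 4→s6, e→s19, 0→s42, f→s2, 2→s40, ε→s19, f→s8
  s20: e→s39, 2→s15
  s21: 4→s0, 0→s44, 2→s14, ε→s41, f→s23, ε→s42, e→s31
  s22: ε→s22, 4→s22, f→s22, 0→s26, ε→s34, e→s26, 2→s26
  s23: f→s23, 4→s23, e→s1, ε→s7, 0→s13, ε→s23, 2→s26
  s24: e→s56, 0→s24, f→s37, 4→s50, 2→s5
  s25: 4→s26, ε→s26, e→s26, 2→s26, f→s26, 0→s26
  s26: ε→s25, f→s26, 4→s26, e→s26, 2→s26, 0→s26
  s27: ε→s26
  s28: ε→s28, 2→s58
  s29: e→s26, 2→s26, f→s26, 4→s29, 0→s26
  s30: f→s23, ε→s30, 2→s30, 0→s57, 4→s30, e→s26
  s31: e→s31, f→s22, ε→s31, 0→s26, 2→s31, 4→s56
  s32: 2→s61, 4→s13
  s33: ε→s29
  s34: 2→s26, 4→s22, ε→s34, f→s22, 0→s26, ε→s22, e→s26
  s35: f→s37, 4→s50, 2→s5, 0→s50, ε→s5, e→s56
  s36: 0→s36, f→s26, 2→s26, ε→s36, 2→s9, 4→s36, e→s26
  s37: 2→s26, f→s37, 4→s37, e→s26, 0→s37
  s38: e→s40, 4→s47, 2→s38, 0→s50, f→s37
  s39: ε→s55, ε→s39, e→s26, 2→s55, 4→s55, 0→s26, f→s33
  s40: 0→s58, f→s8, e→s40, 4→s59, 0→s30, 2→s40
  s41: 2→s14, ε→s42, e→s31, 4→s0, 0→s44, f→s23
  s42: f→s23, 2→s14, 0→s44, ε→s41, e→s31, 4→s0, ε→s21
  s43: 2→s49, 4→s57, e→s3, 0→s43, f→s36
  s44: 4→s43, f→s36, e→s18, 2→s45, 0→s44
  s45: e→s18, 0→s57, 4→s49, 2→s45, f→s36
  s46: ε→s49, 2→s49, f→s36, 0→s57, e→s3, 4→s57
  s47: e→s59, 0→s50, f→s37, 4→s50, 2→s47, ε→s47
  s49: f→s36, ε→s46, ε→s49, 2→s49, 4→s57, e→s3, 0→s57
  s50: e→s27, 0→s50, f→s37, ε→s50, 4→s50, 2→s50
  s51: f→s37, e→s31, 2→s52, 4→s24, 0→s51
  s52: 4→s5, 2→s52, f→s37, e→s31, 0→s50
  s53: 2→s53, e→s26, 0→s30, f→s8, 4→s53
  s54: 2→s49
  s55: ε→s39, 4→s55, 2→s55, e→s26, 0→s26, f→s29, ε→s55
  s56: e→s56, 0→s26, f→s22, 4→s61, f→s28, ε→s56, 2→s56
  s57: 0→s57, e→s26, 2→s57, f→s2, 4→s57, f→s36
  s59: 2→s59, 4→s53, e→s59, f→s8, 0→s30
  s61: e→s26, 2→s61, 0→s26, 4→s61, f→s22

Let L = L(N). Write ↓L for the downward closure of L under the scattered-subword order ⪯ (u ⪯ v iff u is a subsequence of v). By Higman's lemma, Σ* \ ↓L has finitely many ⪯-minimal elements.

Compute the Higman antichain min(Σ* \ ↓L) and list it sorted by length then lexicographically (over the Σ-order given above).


Antichain: [f2, fe, 20e, 0e0, 44e, e00ff].

|Q|=62, |F|=44, |δ|=282 (38 ε).
min D↑ (38 st, q0=0, F={12}): 0:2→1,e→2,f→3,0→4,4→5 1:2→1,e→6,f→3,0→7,4→8 2:2→6,e→2,f→9,0→10,4→11 3:2→12,e→12,f→3,0→3,4→3 4:2→13,e→14,f→3,0→4,4→15 5:2→8,e→11,f→3,0→15,4→7 6:2→6,e→6,f→9,0→16,4→17 7:2→7,e→12,f→3,0→7,4→7 8:2→8,e→17,f→3,0→7,4→7 9:2→12,e→12,f→9,0→18,4→9 10:2→19,e→14,f→18,0→20,4→21 11:2→17,e→11,f→9,0→21,4→22 12:2→12,e→12,f→12,0→12,4→12 13:2→13,e→14,f→3,0→7,4→23 14:2→14,e→14,f→24,0→12,4→25 15:2→23,e→25,f→3,0→15,4→7 16:2→16,e→12,f→18,0→26,4→16 17:2→17,e→17,f→9,0→16,4→22 18:2→12,e→12,f→18,0→27,4→18 19:2→19,e→14,f→18,0→26,4→28 20:2→29,e→30,f→31,0→20,4→32 21:2→28,e→25,f→18,0→32,4→16 22:2→22,e→12,f→9,0→16,4→22 23:2→23,e→25,f→3,0→7,4→7 24:2→12,e→12,f→24,0→12,4→24 25:2→25,e→25,f→24,0→12,4→33 26:2→26,e→12,f→31,0→26,4→26 27:2→12,e→12,f→31,0→27,4→27 28:2→28,e→25,f→18,0→26,4→16 29:2→29,e→30,f→31,0→26,4→34 30:2→30,e→30,f→35,0→12,4→36 31:2→12,e→12,f→12,0→31,4→31 32:2→34,e→36,f→31,0→32,4→26 33:2→33,e→12,f→24,0→12,4→33 34:2→34,e→36,f→31,0→26,4→26 35:2→12,e→12,f→12,0→12,4→35 36:2→36,e→36,f→35,0→12,4→37 37:2→37,e→12,f→35,0→12,4→37 [Hopcroft].
'f2': N↓-sim [55, 18, 4] end={s25,s26,s58,s9} ∉↓L; 2/2 single-dels accept.
'fe': N↓-sim [55, 18, 3] end={s1,s25,s26} — reject; 2/2 single-dels accept.
'20e': run [55, 42, 16, 4] end={s1,s25,s26,s27} ∉↓L; 3/3 del acc.
'0e0': N↓-sim [55, 44, 18, 2] end={s25,s26} ∉↓L; 3/3 single-dels accept.
'44e': N↓-sim [55, 41, 25, 4] end={s1,s25,s26,s27} — reject; 3/3 single-dels accept.
'e00ff': run [55, 44, 36, 21, 9, 2] end={s25,s26} rej; 5/5 deletions ∈↓L.
6 words, ⪯-incomp.


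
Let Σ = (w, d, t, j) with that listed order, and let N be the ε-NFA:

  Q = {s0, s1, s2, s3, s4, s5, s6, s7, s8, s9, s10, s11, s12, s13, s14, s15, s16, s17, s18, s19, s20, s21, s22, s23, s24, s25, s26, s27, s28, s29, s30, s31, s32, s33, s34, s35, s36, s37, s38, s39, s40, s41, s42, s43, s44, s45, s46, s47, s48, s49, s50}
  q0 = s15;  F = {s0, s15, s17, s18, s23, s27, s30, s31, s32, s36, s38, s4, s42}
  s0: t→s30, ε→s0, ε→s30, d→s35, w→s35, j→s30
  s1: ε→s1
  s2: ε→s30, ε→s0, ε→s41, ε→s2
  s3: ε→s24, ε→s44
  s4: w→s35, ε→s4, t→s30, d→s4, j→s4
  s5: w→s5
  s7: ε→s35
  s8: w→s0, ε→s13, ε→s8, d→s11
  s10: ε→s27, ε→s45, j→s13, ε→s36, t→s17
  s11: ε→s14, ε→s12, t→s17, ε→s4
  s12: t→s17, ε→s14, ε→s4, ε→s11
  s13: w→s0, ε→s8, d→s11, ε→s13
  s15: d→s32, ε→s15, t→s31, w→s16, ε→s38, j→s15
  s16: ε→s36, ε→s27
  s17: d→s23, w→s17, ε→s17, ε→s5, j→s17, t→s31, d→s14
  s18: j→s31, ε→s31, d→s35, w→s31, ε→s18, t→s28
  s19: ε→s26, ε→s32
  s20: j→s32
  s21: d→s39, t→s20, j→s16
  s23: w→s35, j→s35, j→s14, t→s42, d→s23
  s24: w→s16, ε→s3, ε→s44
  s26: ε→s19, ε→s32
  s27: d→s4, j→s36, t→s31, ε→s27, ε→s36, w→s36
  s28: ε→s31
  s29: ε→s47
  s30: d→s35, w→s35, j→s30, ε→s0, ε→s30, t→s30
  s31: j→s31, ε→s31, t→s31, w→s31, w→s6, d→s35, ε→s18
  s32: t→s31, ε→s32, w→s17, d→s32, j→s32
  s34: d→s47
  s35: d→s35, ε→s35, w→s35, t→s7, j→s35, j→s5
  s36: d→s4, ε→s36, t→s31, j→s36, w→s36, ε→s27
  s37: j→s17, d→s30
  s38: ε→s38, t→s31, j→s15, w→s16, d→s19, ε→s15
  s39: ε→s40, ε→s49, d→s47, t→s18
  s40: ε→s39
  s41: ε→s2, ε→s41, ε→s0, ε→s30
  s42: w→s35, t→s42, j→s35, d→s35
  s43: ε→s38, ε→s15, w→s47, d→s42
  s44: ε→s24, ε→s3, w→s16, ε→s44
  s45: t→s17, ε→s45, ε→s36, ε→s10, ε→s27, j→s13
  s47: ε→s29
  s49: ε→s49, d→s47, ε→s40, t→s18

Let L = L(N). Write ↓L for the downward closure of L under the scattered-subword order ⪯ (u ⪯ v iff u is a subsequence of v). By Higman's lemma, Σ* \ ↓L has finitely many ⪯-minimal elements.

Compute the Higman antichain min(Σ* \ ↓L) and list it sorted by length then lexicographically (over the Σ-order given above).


|Q|=51, |F|=13, |δ|=157 (71 ε).
min D↑ (10 st, q0=0, F={6}): 0:w→1,d→2,t→3,j→0 1:w→1,d→4,t→3,j→1 2:w→5,d→2,t→3,j→2 3:w→3,d→6,t→3,j→3 4:w→6,d→4,t→7,j→4 5:w→5,d→8,t→3,j→5 6:w→6,d→6,t→6,j→6 7:w→6,d→6,t→7,j→7 8:w→6,d→8,t→9,j→6 9:w→6,d→6,t→9,j→6.
'td': |S_i|=[22, 10, 3] end={s35,s5,s7} rej; 2/2 del acc.
'wdw': N↓-sim [22, 17, 9, 3] end={s35,s5,s7} ∉↓L; 3/3 single-dels accept.
'dwdj': |S_i|=[22, 17, 11, 6, 4] end={s14,s35,s5,s7} ∉↓L; 4/4 single-dels accept.
3 obstructions.

A = [td, wdw, dwdj].


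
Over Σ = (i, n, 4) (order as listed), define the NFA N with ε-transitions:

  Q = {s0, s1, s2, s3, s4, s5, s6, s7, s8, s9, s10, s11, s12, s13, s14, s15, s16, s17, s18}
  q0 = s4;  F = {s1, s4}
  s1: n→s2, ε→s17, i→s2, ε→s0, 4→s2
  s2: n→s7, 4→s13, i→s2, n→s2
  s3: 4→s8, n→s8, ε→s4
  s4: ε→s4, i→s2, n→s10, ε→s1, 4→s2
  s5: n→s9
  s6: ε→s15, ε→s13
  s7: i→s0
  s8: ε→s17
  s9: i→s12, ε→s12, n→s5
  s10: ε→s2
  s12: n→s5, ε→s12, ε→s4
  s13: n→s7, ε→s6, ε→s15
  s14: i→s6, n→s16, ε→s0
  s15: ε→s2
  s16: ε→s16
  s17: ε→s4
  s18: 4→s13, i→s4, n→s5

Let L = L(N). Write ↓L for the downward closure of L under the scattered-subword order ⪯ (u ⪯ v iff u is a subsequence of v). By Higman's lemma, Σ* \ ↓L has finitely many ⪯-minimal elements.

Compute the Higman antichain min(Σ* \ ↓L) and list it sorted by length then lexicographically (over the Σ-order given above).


|Q|=19, |F|=2, |δ|=41 (18 ε).
min D↑ (2 st, q0=0, F={1}): 0:i→1,n→1,4→1 1:i→1,n→1,4→1 [Hopcroft].
'i': |S_i|=[10, 6] end={s0,s13,s15,s2,s6,s7} — reject; 1/1 del acc.
'n': run [10, 7] end={s0,s10,s13,s15,s2,s6,s7} — reject; 1/1 deletions ∈↓L.
'4': N↓-sim [10, 6] end={s0,s13,s15,s2,s6,s7} — reject; 1/1 del acc.
3 minimals (antichain).

A = [i, n, 4].


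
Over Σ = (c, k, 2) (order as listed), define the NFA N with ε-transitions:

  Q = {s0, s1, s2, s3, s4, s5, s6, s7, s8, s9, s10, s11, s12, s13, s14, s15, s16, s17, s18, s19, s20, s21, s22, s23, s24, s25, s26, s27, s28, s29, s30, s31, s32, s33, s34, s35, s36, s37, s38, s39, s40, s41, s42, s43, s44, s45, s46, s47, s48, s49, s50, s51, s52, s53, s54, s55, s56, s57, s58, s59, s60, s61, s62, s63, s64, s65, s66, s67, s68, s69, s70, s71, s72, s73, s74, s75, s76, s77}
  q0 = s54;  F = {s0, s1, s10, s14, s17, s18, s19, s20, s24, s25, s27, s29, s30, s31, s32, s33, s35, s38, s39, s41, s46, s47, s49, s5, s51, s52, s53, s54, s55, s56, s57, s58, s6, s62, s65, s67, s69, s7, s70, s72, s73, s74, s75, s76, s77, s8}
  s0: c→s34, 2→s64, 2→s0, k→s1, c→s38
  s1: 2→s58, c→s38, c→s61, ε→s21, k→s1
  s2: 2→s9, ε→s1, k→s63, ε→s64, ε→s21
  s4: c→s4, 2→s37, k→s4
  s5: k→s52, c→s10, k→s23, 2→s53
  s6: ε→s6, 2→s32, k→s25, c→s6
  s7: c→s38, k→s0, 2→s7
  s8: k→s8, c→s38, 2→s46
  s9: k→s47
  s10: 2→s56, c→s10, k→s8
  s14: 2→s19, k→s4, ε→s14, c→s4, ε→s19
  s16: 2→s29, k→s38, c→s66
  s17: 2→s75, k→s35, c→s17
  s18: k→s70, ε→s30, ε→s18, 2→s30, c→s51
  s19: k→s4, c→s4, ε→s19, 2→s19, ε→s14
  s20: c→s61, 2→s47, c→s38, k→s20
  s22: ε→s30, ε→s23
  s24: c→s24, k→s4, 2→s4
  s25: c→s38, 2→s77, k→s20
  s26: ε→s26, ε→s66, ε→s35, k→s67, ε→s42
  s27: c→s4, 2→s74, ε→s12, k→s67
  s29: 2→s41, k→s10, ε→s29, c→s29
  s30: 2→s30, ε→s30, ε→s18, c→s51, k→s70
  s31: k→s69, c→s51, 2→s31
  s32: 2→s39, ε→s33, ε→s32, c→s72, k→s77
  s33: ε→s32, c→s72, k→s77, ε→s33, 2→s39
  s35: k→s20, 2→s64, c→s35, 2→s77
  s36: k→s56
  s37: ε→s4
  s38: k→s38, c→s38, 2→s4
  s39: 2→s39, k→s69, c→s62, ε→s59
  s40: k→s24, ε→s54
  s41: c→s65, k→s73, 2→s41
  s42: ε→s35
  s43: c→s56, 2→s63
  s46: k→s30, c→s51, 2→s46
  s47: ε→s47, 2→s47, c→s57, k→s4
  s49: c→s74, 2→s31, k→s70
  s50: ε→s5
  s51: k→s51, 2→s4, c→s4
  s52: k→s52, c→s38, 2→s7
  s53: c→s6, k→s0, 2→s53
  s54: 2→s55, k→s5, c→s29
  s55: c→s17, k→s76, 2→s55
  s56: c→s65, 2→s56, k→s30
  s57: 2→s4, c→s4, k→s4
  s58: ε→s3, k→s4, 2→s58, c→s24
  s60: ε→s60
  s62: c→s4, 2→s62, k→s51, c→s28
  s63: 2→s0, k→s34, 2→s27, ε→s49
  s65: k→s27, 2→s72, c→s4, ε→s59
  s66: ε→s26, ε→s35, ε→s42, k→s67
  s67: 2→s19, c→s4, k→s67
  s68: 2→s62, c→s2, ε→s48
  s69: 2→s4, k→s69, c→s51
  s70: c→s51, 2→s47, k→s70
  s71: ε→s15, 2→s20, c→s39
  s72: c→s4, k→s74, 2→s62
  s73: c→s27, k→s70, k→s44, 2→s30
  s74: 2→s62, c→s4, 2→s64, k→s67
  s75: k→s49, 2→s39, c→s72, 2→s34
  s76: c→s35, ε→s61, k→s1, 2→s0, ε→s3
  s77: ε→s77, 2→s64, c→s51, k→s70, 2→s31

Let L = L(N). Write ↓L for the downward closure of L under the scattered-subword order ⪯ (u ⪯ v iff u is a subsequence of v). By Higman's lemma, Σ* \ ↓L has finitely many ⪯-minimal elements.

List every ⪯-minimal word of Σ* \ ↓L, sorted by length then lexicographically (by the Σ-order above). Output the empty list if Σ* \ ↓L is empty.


min(Σ*\↓L) = [c2cc, kkc2, 2kk2k, 2k2c2, 2c22k2].

|Q|=78, |F|=46, |δ|=214 (43 ε).
min D↑ (44 st, q0=0, F={23}): 0:c→1,k→2,2→3 1:c→1,k→4,2→5 2:c→4,k→6,2→7 3:c→8,k→9,2→3 4:c→4,k→10,2→11 5:c→12,k→13,2→5 6:c→14,k→6,2→15 7:c→16,k→17,2→7 8:c→8,k→18,2→19 9:c→18,k→20,2→17 10:c→14,k→10,2→21 11:c→12,k→22,2→11 12:c→23,k→24,2→25 13:c→24,k→26,2→22 14:c→14,k→14,2→23 15:c→14,k→17,2→15 16:c→16,k→27,2→28 17:c→14,k→20,2→17 18:c→18,k→29,2→30 19:c→25,k→31,2→32 20:c→14,k→20,2→33 21:c→34,k→22,2→21 22:c→34,k→26,2→22 23:c→23,k→23,2→23 24:c→23,k→35,2→36 25:c→23,k→36,2→37 26:c→34,k→26,2→38 27:c→14,k→29,2→30 28:c→25,k→30,2→32 29:c→14,k→29,2→38 30:c→34,k→26,2→39 31:c→36,k→26,2→39 32:c→37,k→40,2→32 33:c→41,k→23,2→33 34:c→23,k→34,2→23 35:c→23,k→35,2→42 36:c→23,k→35,2→37 37:c→23,k→34,2→37 38:c→43,k→23,2→38 39:c→34,k→40,2→39 40:c→34,k→40,2→23 41:c→41,k→23,2→23 42:c→23,k→23,2→42 43:c→23,k→23,2→23.
'c2cc': |S_i|=[58, 45, 34, 16, 3] end={s28,s37,s4} — reject; 4/4 del acc.
'kkc2': |S_i|=[58, 52, 37, 9, 2] end={s37,s4} — reject; 4/4 deletions ∈↓L.
'2kk2k': |S_i|=[58, 51, 36, 19, 9, 2] end={s37,s4} rej; 5/5 deletions ∈↓L.
'2k2c2': run [58, 51, 36, 27, 9, 2] end={s37,s4} rej; 5/5 single-dels accept.
'2c22k2': |S_i|=[58, 51, 35, 24, 15, 4, 2] end={s37,s4} ∉↓L; 6/6 del acc.
5 obstructions.


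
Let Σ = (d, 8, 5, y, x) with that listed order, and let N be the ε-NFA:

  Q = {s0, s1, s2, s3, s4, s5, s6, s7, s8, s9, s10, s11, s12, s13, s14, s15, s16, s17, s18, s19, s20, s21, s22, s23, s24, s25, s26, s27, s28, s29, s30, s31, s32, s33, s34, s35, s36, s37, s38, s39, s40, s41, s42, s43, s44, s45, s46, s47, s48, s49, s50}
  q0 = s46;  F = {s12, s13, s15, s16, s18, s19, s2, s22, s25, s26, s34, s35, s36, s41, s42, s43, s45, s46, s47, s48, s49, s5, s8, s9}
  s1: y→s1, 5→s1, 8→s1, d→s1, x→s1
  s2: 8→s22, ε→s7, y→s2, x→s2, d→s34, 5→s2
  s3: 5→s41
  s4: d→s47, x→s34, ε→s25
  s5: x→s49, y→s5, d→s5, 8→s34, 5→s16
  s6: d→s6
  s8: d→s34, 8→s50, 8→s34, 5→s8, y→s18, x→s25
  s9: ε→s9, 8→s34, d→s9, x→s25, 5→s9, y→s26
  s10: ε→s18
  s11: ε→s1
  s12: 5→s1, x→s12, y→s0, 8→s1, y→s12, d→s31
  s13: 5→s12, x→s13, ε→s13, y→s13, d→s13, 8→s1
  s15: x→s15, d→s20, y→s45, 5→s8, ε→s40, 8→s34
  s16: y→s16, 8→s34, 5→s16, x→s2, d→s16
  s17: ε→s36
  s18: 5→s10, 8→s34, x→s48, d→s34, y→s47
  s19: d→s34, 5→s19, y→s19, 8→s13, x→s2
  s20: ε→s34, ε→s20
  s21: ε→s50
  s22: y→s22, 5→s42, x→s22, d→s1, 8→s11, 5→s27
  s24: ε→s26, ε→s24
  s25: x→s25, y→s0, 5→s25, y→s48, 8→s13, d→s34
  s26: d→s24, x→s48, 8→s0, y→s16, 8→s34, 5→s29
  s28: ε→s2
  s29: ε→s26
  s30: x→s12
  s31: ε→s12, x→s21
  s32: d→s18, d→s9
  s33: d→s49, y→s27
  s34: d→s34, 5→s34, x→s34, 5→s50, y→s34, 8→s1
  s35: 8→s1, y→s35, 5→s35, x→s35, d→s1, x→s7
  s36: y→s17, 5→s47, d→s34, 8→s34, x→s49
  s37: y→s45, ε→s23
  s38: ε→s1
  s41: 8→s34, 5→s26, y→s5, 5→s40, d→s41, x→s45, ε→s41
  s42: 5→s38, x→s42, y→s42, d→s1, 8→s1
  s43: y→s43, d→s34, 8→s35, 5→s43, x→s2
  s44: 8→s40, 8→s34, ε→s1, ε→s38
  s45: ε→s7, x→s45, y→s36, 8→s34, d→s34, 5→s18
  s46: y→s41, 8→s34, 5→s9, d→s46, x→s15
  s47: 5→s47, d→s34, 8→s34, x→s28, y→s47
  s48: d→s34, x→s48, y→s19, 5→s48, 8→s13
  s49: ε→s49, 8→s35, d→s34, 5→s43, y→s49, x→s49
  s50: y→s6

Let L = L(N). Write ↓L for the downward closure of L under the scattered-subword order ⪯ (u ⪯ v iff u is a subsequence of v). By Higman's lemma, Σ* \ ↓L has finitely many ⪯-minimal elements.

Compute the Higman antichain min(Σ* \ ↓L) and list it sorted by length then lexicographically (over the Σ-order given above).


|Q|=51, |F|=24, |δ|=170 (23 ε).
min D↑ (25 st, q0=0, F={5}): 0:d→0,8→1,5→2,y→3,x→4 1:d→1,8→5,5→1,y→1,x→1 2:d→2,8→1,5→2,y→6,x→7 3:d→3,8→1,5→6,y→8,x→9 4:d→1,8→1,5→10,y→9,x→4 5:d→5,8→5,5→5,y→5,x→5 6:d→6,8→1,5→6,y→11,x→12 7:d→1,8→13,5→7,y→12,x→7 8:d→8,8→1,5→11,y→8,x→14 9:d→1,8→1,5→15,y→16,x→9 10:d→1,8→1,5→10,y→15,x→7 11:d→11,8→1,5→11,y→11,x→17 12:d→1,8→13,5→12,y→18,x→12 13:d→13,8→5,5→19,y→13,x→13 14:d→1,8→20,5→21,y→14,x→14 15:d→1,8→1,5→15,y→22,x→12 16:d→1,8→1,5→22,y→16,x→14 17:d→1,8→23,5→17,y→17,x→17 18:d→1,8→13,5→18,y→18,x→17 19:d→19,8→5,5→5,y→19,x→19 20:d→5,8→5,5→20,y→20,x→20 21:d→1,8→20,5→21,y→21,x→17 22:d→1,8→1,5→22,y→22,x→17 23:d→5,8→5,5→24,y→23,x→23 24:d→5,8→5,5→5,y→24,x→24 [Hopcroft].
'88': N↓-sim [41, 16, 2] end={s1,s11} rej; 2/2 deletions ∈↓L.
'xd8': |S_i|=[41, 33, 10, 1] end={s1} — reject; 3/3 single-dels accept.
'5x855': N↓-sim [41, 32, 21, 13, 10, 2] end={s1,s38} ∉↓L; 5/5 del acc.
'yyx8d': |S_i|=[41, 35, 26, 20, 8, 1] end={s1} ∉↓L; 5/5 del acc.
4 words, ⪯-incomp.

A = [88, xd8, 5x855, yyx8d].


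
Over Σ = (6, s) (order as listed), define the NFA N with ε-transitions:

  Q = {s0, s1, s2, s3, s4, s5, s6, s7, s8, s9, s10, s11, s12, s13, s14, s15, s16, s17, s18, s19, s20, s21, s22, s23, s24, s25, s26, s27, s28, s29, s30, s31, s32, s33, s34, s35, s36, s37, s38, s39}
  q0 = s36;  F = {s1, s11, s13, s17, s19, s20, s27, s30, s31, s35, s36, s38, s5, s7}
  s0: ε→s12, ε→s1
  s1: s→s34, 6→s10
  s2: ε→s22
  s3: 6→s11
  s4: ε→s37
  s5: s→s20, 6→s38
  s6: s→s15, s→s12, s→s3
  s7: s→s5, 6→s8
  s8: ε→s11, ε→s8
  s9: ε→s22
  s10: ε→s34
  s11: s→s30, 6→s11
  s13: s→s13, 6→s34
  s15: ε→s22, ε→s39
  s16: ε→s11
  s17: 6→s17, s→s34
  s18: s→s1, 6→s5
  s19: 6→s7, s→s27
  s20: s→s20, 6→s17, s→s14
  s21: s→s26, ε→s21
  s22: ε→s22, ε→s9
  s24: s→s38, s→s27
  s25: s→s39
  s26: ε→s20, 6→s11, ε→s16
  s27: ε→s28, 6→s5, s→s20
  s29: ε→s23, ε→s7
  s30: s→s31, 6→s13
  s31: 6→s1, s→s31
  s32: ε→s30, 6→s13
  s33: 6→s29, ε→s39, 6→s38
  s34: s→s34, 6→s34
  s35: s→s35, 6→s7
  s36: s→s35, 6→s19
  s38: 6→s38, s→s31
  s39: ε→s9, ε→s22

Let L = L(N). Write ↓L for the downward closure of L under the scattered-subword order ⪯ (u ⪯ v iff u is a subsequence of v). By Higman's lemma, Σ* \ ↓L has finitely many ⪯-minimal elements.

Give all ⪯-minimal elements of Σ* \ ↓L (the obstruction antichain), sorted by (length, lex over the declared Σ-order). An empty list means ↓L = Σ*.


|Q|=40, |F|=14, |δ|=68 (23 ε).
min D↑ (15 st, q0=0, F={13}): 0:6→1,s→2 1:6→3,s→4 2:6→3,s→2 3:6→5,s→6 4:6→6,s→7 5:6→5,s→8 6:6→9,s→7 7:6→10,s→7 8:6→11,s→12 9:6→9,s→12 10:6→10,s→13 11:6→13,s→11 12:6→14,s→12 13:6→13,s→13 14:6→13,s→13 [Hopcroft].
'6ss6s': N↓-sim [19, 17, 13, 8, 4, 1] end={s34} — reject; 5/5 del acc.
'666s66': N↓-sim [19, 17, 14, 10, 6, 4, 2] end={s10,s34} — reject; 6/6 single-dels accept.
's66s66': run [19, 17, 14, 10, 6, 4, 2] end={s10,s34} rej; 6/6 deletions ∈↓L.
3 words, ⪯-incomp.

A = [6ss6s, 666s66, s66s66].


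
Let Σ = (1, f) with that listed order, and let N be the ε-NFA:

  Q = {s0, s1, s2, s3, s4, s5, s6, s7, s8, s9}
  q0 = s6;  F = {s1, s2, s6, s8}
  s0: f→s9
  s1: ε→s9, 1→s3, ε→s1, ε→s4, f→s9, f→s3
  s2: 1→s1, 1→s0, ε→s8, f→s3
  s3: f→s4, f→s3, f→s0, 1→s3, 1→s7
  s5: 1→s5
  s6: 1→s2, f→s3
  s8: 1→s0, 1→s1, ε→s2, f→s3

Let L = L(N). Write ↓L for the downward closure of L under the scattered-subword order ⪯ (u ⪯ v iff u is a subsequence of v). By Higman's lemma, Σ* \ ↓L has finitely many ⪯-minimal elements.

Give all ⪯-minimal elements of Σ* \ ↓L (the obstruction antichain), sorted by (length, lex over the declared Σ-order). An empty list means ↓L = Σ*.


|Q|=10, |F|=4, |δ|=23 (5 ε).
min D↑ (4 st, q0=0, F={2}): 0:1→1,f→2 1:1→3,f→2 2:1→2,f→2 3:1→2,f→2.
'f': run [9, 5] end={s0,s3,s4,s7,s9} ∉↓L; 1/1 single-dels accept.
'111': |S_i|=[9, 8, 6, 5] end={s0,s3,s4,s7,s9} ∉↓L; 3/3 deletions ∈↓L.
2 minimals (antichain).

Antichain: [f, 111].


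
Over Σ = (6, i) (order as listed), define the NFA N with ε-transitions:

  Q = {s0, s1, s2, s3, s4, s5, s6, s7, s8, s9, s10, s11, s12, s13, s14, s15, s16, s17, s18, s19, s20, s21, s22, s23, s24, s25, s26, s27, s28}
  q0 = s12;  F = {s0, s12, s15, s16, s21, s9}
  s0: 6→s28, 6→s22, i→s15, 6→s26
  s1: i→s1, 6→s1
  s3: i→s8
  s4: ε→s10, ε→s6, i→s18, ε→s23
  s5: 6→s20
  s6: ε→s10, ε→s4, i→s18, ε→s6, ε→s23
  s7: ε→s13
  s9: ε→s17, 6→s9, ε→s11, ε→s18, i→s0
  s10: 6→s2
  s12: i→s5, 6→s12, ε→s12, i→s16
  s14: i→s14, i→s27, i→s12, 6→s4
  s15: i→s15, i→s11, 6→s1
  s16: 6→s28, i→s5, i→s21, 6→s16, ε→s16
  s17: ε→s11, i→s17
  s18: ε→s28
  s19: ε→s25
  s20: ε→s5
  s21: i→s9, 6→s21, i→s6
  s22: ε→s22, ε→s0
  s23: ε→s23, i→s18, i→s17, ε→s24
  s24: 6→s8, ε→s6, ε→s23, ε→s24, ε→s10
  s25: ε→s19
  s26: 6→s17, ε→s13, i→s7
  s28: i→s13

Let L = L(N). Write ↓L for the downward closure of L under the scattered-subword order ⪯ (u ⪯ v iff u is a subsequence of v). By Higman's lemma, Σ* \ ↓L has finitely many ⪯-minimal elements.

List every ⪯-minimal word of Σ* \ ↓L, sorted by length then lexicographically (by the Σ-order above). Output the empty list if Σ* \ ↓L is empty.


min(Σ*\↓L) = [iiiii6].

|Q|=29, |F|=6, |δ|=64 (27 ε).
min D↑ (7 st, q0=0, F={6}): 0:6→0,i→1 1:6→1,i→2 2:6→2,i→3 3:6→3,i→4 4:6→4,i→5 5:6→6,i→5 6:6→6,i→6 (ε-aug+det+¬).
'iiiii6': run [24, 23, 22, 19, 11, 6, 1] end={s1} ∉↓L; 6/6 deletions ∈↓L.
1 obstructions.


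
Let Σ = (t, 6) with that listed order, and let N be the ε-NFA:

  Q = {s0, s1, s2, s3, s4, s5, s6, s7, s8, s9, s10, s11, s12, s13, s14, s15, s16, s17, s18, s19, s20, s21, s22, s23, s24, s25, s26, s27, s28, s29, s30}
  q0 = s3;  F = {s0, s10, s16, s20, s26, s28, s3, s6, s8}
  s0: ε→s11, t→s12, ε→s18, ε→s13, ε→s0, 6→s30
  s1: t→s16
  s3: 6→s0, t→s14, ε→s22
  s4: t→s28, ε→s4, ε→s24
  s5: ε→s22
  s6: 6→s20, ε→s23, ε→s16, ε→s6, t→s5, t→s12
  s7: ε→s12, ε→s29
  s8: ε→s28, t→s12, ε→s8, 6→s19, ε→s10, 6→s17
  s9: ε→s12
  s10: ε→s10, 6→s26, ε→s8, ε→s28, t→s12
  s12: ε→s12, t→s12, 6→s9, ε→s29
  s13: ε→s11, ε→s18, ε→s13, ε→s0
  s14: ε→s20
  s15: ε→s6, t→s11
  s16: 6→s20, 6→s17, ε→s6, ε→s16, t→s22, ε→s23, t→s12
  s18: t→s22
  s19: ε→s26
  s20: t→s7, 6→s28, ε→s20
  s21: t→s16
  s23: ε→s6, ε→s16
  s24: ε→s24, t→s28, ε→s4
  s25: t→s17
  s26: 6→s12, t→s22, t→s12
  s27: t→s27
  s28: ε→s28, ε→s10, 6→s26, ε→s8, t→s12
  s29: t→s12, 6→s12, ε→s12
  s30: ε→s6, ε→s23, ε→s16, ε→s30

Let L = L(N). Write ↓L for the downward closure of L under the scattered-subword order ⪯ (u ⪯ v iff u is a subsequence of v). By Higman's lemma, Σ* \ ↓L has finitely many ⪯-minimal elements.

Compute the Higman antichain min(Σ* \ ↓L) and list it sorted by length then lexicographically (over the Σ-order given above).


Antichain: [tt, 6t, t666, 666666].

|Q|=31, |F|=9, |δ|=80 (45 ε).
min D↑ (7 st, q0=0, F={3}): 0:t→1,6→2 1:t→3,6→4 2:t→3,6→5 3:t→3,6→3 4:t→3,6→6 5:t→3,6→1 6:t→3,6→3 (ε-aug+det+¬).
'tt': run [23, 14, 5] end={s12,s22,s29,s7,s9} — reject; 2/2 del acc.
'6t': |S_i|=[23, 21, 6] end={s12,s22,s29,s5,s7,s9} rej; 2/2 del acc.
't666': run [23, 14, 10, 7, 3] end={s12,s29,s9} rej; 4/4 deletions ∈↓L.
'666666': run [23, 21, 17, 12, 10, 7, 3] end={s12,s29,s9} — reject; 6/6 single-dels accept.
4 obstructions.


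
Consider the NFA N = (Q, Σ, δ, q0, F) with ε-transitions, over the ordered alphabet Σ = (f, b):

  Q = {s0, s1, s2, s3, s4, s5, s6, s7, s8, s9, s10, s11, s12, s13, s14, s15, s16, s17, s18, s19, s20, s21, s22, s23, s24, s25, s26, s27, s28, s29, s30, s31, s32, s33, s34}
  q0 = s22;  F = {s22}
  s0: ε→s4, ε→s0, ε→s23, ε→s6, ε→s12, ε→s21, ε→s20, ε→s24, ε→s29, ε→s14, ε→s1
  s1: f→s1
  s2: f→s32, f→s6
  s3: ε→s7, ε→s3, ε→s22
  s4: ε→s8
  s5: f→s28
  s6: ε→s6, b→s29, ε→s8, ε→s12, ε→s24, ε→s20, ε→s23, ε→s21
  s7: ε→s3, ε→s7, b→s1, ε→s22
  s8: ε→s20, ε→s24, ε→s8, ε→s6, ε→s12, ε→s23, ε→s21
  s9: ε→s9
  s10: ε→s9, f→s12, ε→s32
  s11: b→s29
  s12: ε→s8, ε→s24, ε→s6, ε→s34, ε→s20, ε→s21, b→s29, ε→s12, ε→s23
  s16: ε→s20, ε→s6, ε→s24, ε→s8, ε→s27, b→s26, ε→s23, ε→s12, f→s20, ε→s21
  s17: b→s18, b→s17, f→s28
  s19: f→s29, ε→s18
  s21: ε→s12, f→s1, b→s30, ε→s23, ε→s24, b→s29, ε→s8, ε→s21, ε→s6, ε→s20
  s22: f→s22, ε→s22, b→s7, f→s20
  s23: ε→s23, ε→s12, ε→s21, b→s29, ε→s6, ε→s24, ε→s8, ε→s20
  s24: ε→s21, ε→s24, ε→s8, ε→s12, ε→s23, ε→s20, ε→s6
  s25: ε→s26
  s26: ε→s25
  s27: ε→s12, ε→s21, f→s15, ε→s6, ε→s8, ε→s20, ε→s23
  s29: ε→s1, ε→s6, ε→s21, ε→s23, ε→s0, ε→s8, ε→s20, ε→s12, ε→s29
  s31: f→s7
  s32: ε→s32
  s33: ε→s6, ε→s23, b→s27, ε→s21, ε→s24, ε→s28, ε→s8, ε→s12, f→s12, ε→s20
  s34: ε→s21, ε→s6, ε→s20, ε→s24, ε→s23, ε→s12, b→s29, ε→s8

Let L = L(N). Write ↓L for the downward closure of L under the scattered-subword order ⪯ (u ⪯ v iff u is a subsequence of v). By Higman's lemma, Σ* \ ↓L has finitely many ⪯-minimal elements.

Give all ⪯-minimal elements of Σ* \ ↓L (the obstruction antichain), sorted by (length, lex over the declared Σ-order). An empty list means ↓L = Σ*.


A = [].

|Q|=35, |F|=1, |δ|=134 (107 ε).
min D↑ (1 st, q0=0, F={}): 0:f→0,b→0 (ε-aug+det+¬).
L(D↑) = ∅; no obstructions.


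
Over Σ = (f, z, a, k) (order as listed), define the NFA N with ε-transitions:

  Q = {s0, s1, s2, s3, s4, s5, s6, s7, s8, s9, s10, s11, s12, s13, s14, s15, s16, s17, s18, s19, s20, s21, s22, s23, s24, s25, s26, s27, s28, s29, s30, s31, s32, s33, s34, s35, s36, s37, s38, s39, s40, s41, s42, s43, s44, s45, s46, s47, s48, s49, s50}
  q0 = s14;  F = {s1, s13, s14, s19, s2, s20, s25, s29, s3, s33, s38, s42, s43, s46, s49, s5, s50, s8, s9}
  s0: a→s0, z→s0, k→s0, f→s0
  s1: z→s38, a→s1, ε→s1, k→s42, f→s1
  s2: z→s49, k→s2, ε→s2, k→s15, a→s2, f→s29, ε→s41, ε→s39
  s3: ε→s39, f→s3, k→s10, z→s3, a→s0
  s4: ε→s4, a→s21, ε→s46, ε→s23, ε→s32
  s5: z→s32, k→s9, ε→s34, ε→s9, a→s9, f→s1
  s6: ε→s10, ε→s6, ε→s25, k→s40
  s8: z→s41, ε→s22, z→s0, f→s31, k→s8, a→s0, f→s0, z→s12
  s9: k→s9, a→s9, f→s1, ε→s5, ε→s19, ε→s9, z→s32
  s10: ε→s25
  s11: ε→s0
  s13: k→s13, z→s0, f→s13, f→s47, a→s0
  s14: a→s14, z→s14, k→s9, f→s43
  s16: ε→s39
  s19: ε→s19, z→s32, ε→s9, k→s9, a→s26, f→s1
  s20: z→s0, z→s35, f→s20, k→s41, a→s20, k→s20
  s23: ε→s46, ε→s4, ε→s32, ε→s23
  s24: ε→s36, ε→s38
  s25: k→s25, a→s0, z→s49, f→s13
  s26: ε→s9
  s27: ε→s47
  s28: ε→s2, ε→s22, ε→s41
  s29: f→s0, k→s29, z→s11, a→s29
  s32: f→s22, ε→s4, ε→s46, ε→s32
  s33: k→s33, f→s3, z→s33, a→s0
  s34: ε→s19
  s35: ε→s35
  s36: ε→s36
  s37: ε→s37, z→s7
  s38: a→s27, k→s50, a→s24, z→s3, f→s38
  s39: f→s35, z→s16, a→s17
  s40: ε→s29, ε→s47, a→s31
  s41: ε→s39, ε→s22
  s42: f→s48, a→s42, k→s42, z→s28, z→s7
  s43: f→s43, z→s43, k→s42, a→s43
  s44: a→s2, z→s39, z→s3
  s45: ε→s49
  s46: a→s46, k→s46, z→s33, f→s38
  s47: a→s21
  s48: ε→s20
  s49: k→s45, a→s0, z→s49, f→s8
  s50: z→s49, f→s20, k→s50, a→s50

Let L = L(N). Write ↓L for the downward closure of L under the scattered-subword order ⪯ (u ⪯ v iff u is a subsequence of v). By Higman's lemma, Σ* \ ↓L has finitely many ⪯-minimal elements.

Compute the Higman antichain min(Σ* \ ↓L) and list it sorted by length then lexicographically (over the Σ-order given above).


A = [fkfz, kzza, fkzff].

|Q|=51, |F|=19, |δ|=148 (47 ε).
min D↑ (18 st, q0=0, F={10}): 0:f→1,z→0,a→0,k→2 1:f→1,z→1,a→1,k→3 2:f→4,z→5,a→2,k→2 3:f→6,z→7,a→3,k→3 4:f→4,z→8,a→4,k→3 5:f→8,z→9,a→5,k→5 6:f→6,z→10,a→6,k→6 7:f→11,z→12,a→7,k→7 8:f→8,z→13,a→8,k→14 9:f→13,z→9,a→10,k→9 10:f→10,z→10,a→10,k→10 11:f→10,z→10,a→11,k→11 12:f→15,z→12,a→10,k→12 13:f→13,z→13,a→10,k→16 14:f→6,z→12,a→14,k→14 15:f→10,z→10,a→10,k→15 16:f→17,z→12,a→10,k→16 17:f→17,z→10,a→10,k→17.
'fkfz': run [45, 34, 27, 17, 9] end={s0,s11,s12,s16,s17,s22,s35,s39,s41} ∉↓L; 4/4 single-dels accept.
'kzza': run [45, 43, 35, 20, 3] end={s0,s17,s21} — reject; 4/4 del acc.
'fkzff': run [45, 34, 27, 18, 12, 3] end={s0,s31,s35} ∉↓L; 5/5 deletions ∈↓L.
3 words, ⪯-incomp.


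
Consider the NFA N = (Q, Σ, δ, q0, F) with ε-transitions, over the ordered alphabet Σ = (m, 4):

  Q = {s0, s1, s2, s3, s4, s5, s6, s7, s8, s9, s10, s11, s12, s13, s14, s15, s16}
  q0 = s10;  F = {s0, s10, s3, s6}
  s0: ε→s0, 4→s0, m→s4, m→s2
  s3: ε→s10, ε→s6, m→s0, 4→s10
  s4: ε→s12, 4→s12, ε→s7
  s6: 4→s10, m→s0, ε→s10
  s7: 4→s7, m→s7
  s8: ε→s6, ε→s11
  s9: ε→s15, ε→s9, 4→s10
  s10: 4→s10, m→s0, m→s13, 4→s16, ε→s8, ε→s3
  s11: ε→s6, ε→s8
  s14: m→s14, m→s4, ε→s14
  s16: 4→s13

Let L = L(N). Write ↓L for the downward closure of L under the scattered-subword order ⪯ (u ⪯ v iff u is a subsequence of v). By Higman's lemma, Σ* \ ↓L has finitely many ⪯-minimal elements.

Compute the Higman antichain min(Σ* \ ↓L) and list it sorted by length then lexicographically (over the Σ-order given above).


A = [mm].

|Q|=17, |F|=4, |δ|=33 (15 ε).
min D↑ (3 st, q0=0, F={2}): 0:m→1,4→0 1:m→2,4→1 2:m→2,4→2 (ε-aug+det+¬).
'mm': N↓-sim [12, 6, 4] end={s12,s2,s4,s7} — reject; 2/2 deletions ∈↓L.
1 words, ⪯-incomp.


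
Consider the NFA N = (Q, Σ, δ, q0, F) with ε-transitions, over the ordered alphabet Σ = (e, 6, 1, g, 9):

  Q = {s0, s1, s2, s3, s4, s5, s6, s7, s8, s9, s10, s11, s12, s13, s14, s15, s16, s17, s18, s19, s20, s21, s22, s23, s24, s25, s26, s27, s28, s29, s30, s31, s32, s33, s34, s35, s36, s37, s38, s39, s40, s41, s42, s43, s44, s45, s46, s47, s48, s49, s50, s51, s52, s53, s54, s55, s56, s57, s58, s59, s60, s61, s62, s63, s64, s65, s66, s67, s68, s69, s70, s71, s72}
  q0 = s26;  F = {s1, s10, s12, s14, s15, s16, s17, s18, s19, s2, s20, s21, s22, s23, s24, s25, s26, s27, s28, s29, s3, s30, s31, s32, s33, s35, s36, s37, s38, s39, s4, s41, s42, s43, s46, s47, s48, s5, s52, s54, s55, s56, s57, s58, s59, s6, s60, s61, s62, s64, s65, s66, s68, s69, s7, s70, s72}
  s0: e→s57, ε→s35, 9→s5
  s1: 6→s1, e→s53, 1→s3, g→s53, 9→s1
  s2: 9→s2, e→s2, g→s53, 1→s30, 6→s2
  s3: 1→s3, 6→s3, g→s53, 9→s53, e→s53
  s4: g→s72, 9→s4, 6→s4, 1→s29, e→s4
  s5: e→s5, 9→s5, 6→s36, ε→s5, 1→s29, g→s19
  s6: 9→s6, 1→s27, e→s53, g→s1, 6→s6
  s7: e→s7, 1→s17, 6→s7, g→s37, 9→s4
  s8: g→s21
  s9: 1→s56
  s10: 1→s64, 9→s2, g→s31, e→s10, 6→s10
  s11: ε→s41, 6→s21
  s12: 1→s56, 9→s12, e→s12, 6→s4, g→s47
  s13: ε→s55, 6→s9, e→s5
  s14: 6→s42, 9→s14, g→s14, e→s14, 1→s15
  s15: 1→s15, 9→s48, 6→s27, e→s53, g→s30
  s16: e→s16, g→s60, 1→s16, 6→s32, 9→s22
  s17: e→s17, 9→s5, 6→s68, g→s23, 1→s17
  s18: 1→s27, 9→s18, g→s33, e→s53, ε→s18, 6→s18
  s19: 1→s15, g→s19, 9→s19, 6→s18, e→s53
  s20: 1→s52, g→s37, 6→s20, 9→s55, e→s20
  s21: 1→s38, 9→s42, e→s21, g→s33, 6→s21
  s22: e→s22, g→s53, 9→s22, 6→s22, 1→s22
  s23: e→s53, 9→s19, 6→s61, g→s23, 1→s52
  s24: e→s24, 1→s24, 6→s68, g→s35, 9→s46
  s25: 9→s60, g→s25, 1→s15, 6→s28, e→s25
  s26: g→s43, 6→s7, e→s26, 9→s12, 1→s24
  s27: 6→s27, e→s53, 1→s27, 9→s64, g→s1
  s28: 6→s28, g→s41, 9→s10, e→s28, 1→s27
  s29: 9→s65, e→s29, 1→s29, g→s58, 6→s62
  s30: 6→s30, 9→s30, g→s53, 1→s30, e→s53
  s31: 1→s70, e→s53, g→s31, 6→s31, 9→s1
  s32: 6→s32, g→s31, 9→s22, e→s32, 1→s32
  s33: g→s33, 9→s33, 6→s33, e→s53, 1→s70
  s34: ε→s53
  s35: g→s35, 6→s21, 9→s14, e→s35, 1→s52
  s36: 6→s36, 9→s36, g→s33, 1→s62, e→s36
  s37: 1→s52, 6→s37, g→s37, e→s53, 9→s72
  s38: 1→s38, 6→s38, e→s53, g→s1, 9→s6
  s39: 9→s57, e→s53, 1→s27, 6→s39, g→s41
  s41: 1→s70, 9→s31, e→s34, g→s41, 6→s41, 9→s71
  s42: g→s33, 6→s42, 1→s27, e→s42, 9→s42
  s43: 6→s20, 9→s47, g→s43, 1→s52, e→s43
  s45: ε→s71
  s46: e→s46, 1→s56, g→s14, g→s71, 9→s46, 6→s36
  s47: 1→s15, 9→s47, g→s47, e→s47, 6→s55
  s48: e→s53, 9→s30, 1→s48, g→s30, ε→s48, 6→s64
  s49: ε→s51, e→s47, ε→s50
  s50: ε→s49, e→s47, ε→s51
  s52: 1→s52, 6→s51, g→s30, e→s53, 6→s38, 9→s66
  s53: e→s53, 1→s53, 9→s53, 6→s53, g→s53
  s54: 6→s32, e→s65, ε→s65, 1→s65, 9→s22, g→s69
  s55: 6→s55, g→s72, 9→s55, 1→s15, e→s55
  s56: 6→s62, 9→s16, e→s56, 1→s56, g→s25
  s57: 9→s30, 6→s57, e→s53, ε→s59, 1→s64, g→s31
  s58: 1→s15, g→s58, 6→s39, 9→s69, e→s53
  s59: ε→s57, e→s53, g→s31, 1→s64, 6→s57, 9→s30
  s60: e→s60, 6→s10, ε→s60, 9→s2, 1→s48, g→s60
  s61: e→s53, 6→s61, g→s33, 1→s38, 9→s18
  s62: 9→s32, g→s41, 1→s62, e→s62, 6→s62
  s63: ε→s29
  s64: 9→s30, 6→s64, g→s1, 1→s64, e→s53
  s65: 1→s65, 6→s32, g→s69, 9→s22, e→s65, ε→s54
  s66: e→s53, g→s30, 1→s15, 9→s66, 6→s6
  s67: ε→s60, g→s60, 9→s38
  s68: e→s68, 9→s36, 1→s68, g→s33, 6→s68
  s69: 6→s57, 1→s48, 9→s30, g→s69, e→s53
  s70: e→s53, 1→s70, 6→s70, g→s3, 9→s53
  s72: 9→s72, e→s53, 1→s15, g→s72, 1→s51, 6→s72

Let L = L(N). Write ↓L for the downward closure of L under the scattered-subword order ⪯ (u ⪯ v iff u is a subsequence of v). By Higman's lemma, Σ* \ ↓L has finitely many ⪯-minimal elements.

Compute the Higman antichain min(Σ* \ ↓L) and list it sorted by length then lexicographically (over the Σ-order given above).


Antichain: [6ge, g1e, g1gg, 16g19, 9199g].

|Q|=73, |F|=57, |δ|=324 (19 ε).
min D↑ (56 st, q0=0, F={17}): 0:e→0,6→1,1→2,g→3,9→4 1:e→1,6→1,1→5,g→6,9→7 2:e→2,6→8,1→2,g→9,9→10 3:e→3,6→11,1→12,g→3,9→13 4:e→4,6→7,1→14,g→13,9→4 5:e→5,6→8,1→5,g→15,9→16 6:e→17,6→6,1→12,g→6,9→18 7:e→7,6→7,1→19,g→18,9→7 8:e→8,6→8,1→8,g→20,9→21 9:e→9,6→22,1→12,g→9,9→23 10:e→10,6→21,1→14,g→23,9→10 11:e→11,6→11,1→12,g→6,9→24 12:e→17,6→25,1→12,g→26,9→27 13:e→13,6→24,1→28,g→13,9→13 14:e→14,6→29,1→14,g→30,9→31 15:e→17,6→32,1→12,g→15,9→33 16:e→16,6→21,1→19,g→33,9→16 17:e→17,6→17,1→17,g→17,9→17 18:e→17,6→18,1→28,g→18,9→18 19:e→19,6→29,1→19,g→34,9→35 20:e→17,6→20,1→36,g→20,9→20 21:e→21,6→21,1→29,g→20,9→21 22:e→22,6→22,1→25,g→20,9→37 23:e→23,6→37,1→28,g→23,9→23 24:e→24,6→24,1→28,g→18,9→24 25:e→17,6→25,1→25,g→38,9→39 26:e→17,6→26,1→26,g→17,9→26 27:e→17,6→39,1→28,g→26,9→27 28:e→17,6→40,1→28,g→26,9→41 29:e→29,6→29,1→29,g→42,9→43 30:e→30,6→44,1→28,g→30,9→45 31:e→31,6→43,1→31,g→45,9→46 32:e→17,6→32,1→25,g→20,9→47 33:e→17,6→47,1→28,g→33,9→33 34:e→17,6→48,1→28,g→34,9→49 35:e→35,6→43,1→35,g→49,9→46 36:e→17,6→36,1→36,g→50,9→17 37:e→37,6→37,1→40,g→20,9→37 38:e→17,6→38,1→50,g→17,9→38 39:e→17,6→39,1→40,g→38,9→39 40:e→17,6→40,1→40,g→38,9→51 41:e→17,6→51,1→41,g→26,9→26 42:e→17,6→42,1→36,g→42,9→52 43:e→43,6→43,1→43,g→52,9→46 44:e→44,6→44,1→40,g→42,9→53 45:e→45,6→53,1→41,g→45,9→54 46:e→46,6→46,1→46,g→17,9→46 47:e→17,6→47,1→40,g→20,9→47 48:e→17,6→48,1→40,g→42,9→55 49:e→17,6→55,1→41,g→49,9→26 50:e→17,6→50,1→50,g→17,9→17 51:e→17,6→51,1→51,g→38,9→26 52:e→17,6→52,1→36,g→52,9→38 53:e→53,6→53,1→51,g→52,9→54 54:e→54,6→54,1→26,g→17,9→54 55:e→17,6→55,1→51,g→52,9→26 (ε-aug+det+¬).
'6ge': N↓-sim [61, 49, 30, 2] end={s34,s53} — reject; 3/3 del acc.
'g1e': N↓-sim [61, 43, 14, 1] end={s53} — reject; 3/3 deletions ∈↓L.
'g1gg': |S_i|=[61, 43, 14, 4, 1] end={s53} rej; 4/4 single-dels accept.
'16g19': |S_i|=[61, 51, 30, 9, 3, 1] end={s53} ∉↓L; 5/5 del acc.
'9199g': |S_i|=[61, 47, 32, 20, 6, 1] end={s53} rej; 5/5 deletions ∈↓L.
5 obstructions.
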